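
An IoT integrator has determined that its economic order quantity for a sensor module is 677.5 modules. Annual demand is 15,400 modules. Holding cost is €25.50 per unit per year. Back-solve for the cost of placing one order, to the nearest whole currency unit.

S ≈ €380

Squaring Q* = √(2DS/H) gives Q*² = 2DS/H.
From Q* = √(2DS/H): S = Q*²H / (2D) = 677.5² × 25.5 / (2 × 15,400) = 380.0214.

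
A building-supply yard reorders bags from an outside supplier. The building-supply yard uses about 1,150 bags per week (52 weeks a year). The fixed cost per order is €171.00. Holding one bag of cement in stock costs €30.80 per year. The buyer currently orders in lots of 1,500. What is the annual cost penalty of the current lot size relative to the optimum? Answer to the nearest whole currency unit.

Extra cost ≈ €4,819 per year

Annual demand D = 1,150 × 52 = 59,800.
EOQ = √(2DS/H) = √(2 × 59,800 × 171 / 30.8) ≈ 814.87.
Cost at Q* = (D/Q*)S + (Q*/2)H = √(2DSH) ≈ €25,097.99.
Cost at Q = 1,500: (59,800/1,500)×171 + (1,500/2)×30.8 = €6,817.20 + €23,100.00 = €29,917.20.
Excess = €29,917.20 − €25,097.99 = €4,819.21.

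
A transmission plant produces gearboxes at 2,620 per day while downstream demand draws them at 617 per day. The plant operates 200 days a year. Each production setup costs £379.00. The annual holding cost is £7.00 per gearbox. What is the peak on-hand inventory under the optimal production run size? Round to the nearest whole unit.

I_max ≈ 3,196 gearboxes

Annual demand D = 617 × 200 = 123,400.
Production build-up factor (1 − d/p) = 1 − 617/2,620 = 0.7645.
Q* = √(2DS / (H(1 − d/p))) = √(2 × 123,400 × 379 / (7 × 0.7645)).
= √(93,537,200 / 5.3515) ≈ 4180.742.
Maximum inventory = Q*(1 − d/p) = 4180.742 × 0.7645 ≈ 3196.193.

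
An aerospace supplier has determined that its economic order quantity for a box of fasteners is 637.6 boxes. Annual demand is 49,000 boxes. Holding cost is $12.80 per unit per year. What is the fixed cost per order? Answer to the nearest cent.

S ≈ $53.10

The basic EOQ model gives Q* = √(2DS/H); rearrange for the unknown.
From Q* = √(2DS/H): S = Q*²H / (2D) = 637.6² × 12.8 / (2 × 49,000) = 53.0983.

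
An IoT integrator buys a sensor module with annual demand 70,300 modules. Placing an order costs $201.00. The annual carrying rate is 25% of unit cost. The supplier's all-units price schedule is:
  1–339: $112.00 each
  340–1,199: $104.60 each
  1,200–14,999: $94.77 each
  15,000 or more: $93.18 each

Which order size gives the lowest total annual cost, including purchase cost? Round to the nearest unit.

Q* ≈ 1,200 modules

Holding cost per unit per year at price C is H = 0.25·C.
Evaluate total cost at each tier's feasible EOQ or, if the EOQ is below the tier, at the tier's minimum quantity.
Tier 1 ($112.00): EOQ = 1004.6 exceeds tier's upper bound 339, so this tier is dominated.
EOQ at $104.60 = 1039.6 (feasible in tier 2): TC = 70,300×$104.60 + (70,300/1039.6)×201 + (1039.6/2)×0.25×$104.60 = $7,380,564.82.
EOQ at $94.77 = 1092.2 < 1200, so use break Q=1200: TC = 70,300×$94.77 + (70,300/1200.0)×201 + (1200.0/2)×0.25×$94.77 = $6,688,321.75.
EOQ at $93.18 = 1101.4 < 15000, so use break Q=15000: TC = 70,300×$93.18 + (70,300/15000.0)×201 + (15000.0/2)×0.25×$93.18 = $6,726,208.52.
Lowest total cost is $6,688,321.75 at Q = 1200.0.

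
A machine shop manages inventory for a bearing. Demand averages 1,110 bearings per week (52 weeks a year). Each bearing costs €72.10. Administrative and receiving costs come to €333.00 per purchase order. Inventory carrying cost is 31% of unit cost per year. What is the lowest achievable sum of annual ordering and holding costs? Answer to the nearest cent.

TC* ≈ €29,312.22

Annual demand D = 1,110 × 52 = 57,720.
Holding cost H = 0.31 × €72.10 = €22.3510 per unit per year.
EOQ = √(2DS/H) = √(2 × 57,720 × 333 / 22.351) ≈ 1311.45.
At the optimum the two cost components are equal, so total cost = 2·(Q*/2)H = Q*·H.
Minimum total = √(2DSH) = √(2 × 57,720 × 333 × 22.351) ≈ 29312.223.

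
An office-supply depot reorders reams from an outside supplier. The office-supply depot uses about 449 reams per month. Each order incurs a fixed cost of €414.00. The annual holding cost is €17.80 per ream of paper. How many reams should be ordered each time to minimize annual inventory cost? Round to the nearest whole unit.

Q* ≈ 501 reams

Annual demand D = 449 × 12 = 5,388.
EOQ = √(2DS / H) = √(2 × 5,388 × 414 / 17.8).
= √(4,461,264 / 17.8) = √250,632.809 ≈ 500.632.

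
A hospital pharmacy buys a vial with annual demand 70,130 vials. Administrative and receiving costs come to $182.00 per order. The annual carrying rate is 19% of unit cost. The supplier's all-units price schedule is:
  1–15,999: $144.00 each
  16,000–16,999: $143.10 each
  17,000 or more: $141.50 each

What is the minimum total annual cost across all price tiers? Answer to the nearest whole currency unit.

TC* ≈ $10,125,148

Holding cost per unit per year at price C is H = 0.19·C.
Candidates are each tier's EOQ (if it falls in that tier) and each price-break quantity.
EOQ at $144.00 = 965.9 (feasible in tier 1): TC = 70,130×$144.00 + (70,130/965.9)×182 + (965.9/2)×0.19×$144.00 = $10,125,147.78.
EOQ at $143.10 = 969.0 < 16000, so use break Q=16000: TC = 70,130×$143.10 + (70,130/16000.0)×182 + (16000.0/2)×0.19×$143.10 = $10,253,912.73.
EOQ at $141.50 = 974.4 < 17000, so use break Q=17000: TC = 70,130×$141.50 + (70,130/17000.0)×182 + (17000.0/2)×0.19×$141.50 = $10,152,668.30.
Lowest total cost among the candidates is at Q = 965.9.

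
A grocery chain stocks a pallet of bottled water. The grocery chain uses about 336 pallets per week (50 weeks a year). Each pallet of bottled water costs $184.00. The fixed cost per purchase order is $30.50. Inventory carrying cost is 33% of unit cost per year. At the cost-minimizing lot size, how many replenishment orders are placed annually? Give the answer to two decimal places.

Annual demand D = 336 × 50 = 16,800.
Holding cost H = 0.33 × $184.00 = $60.7200 per unit per year.
The optimal lot size = √(2DS/H) = √(2 × 16,800 × 30.5 / 60.72) ≈ 129.91.
Orders per year = D / Q* = 16,800 / 129.91 ≈ 129.317.

N ≈ 129.32 orders per year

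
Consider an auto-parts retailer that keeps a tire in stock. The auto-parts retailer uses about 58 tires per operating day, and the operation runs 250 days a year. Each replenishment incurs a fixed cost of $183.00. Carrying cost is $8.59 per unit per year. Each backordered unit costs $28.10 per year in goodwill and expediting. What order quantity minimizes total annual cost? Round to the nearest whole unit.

Annual demand D = 58 × 250 = 14,500.
With planned backorders, Q* = √(2DS/H) · √((H+B)/B).
√(2DS/H) = √(2 × 14,500 × 183 / 8.59) = 786.010.
√((H+B)/B) = √((8.59+28.1)/28.1) = 1.1427.
Q* ≈ 898.150.

Q* ≈ 898 tires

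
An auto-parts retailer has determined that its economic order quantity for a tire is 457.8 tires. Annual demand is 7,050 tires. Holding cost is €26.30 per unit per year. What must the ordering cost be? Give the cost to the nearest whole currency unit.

The basic EOQ model gives Q* = √(2DS/H); rearrange for the unknown.
From Q* = √(2DS/H): S = Q*²H / (2D) = 457.8² × 26.3 / (2 × 7,050) = 390.9203.

S ≈ €391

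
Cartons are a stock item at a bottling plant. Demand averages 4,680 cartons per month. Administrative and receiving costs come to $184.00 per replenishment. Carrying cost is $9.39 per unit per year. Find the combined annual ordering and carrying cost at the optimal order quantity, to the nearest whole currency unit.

Annual demand D = 4,680 × 12 = 56,160.
The optimal lot size = √(2DS/H) = √(2 × 56,160 × 184 / 9.39) ≈ 1483.56.
At the optimum the two cost components are equal, so total cost = 2·(Q*/2)H = Q*·H.
Minimum total = √(2DSH) = √(2 × 56,160 × 184 × 9.39) ≈ 13930.614.

TC* ≈ $13,931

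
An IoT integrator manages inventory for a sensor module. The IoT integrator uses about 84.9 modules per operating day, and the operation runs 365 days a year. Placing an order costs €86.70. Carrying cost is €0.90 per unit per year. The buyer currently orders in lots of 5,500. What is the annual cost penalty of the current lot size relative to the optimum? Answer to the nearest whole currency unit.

Annual demand D = 84.9 × 365 = 30,988.5.
EOQ = √(2DS/H) = √(2 × 30,988.5 × 86.7 / 0.9) ≈ 2443.45.
Cost at Q* = (D/Q*)S + (Q*/2)H = √(2DSH) ≈ €2,199.11.
Cost at Q = 5,500: (30,988.5/5,500)×86.7 + (5,500/2)×0.9 = €488.49 + €2,475.00 = €2,963.49.
Excess = €2,963.49 − €2,199.11 = €764.39.

Extra cost ≈ €764 per year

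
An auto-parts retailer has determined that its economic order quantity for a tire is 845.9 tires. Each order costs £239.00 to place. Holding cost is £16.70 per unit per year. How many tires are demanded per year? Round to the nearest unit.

Squaring Q* = √(2DS/H) gives Q*² = 2DS/H.
From Q* = √(2DS/H): D = Q*²H / (2S) = 845.9² × 16.7 / (2 × 239) = 24999.230.

D ≈ 24,999 tires per year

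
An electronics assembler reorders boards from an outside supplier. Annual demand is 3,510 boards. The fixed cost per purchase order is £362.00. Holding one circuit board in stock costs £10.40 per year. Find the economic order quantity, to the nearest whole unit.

Q* ≈ 494 boards

EOQ = √(2DS / H) = √(2 × 3,510 × 362 / 10.4).
= √(2,541,240 / 10.4) = √244,350 ≈ 494.318.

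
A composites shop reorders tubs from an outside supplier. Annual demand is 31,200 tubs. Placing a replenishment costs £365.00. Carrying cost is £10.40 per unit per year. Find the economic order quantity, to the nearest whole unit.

Q* ≈ 1,480 tubs

EOQ = √(2DS / H) = √(2 × 31,200 × 365 / 10.4).
= √(22,776,000 / 10.4) = √2,190,000 ≈ 1479.865.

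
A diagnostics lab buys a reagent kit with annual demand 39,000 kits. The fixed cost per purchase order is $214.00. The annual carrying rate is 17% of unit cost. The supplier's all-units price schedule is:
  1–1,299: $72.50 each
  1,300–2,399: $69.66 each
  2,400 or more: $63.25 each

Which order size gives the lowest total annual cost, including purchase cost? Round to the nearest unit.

Holding cost per unit per year at price C is H = 0.17·C.
Candidates are each tier's EOQ (if it falls in that tier) and each price-break quantity.
EOQ at $72.50 = 1163.8 (feasible in tier 1): TC = 39,000×$72.50 + (39,000/1163.8)×214 + (1163.8/2)×0.17×$72.50 = $2,841,843.25.
EOQ at $69.66 = 1187.2 < 1300, so use break Q=1300: TC = 39,000×$69.66 + (39,000/1300.0)×214 + (1300.0/2)×0.17×$69.66 = $2,730,857.43.
EOQ at $63.25 = 1245.9 < 2400, so use break Q=2400: TC = 39,000×$63.25 + (39,000/2400.0)×214 + (2400.0/2)×0.17×$63.25 = $2,483,130.50.
Lowest total cost is $2,483,130.50 at Q = 2400.0.

Q* ≈ 2,400 kits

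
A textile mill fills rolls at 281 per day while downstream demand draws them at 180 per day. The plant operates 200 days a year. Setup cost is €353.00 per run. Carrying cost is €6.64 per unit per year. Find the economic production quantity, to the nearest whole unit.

Q* ≈ 3,263 rolls

Annual demand D = 180 × 200 = 36,000.
Production build-up factor (1 − d/p) = 1 − 180/281 = 0.3594.
Q* = √(2DS / (H(1 − d/p))) = √(2 × 36,000 × 353 / (6.64 × 0.3594)).
= √(25,416,000 / 2.3866) ≈ 3263.338.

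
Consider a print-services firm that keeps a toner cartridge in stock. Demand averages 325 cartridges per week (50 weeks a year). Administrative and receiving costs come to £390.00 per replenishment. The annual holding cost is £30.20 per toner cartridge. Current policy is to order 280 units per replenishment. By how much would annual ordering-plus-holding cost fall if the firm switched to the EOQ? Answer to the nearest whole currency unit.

Annual demand D = 325 × 50 = 16,250.
EOQ = √(2DS/H) = √(2 × 16,250 × 390 / 30.2) ≈ 647.84.
Cost at Q* = (D/Q*)S + (Q*/2)H = √(2DSH) ≈ £19,564.89.
Cost at Q = 280: (16,250/280)×390 + (280/2)×30.2 = £22,633.93 + £4,228.00 = £26,861.93.
Excess = £26,861.93 − £19,564.89 = £7,297.04.

Extra cost ≈ £7,297 per year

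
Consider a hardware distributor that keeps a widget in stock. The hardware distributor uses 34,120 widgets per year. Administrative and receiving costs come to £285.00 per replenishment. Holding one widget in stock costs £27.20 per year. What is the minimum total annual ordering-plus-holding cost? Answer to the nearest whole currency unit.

TC* ≈ £23,000

Q* = √(2DS/H) = √(2 × 34,120 × 285 / 27.2) ≈ 845.59.
At Q*, ordering cost (D/Q*)S equals holding cost (Q*/2)H, each = √(DSH/2).
Minimum total = √(2DSH) = √(2 × 34,120 × 285 × 27.2) ≈ 22999.923.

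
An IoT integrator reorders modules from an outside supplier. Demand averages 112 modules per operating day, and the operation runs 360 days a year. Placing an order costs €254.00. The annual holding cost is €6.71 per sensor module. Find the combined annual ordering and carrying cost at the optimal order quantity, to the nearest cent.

TC* ≈ €11,723.39

Annual demand D = 112 × 360 = 40,320.
EOQ = √(2DS/H) = √(2 × 40,320 × 254 / 6.71) ≈ 1747.15.
At the optimum the two cost components are equal, so total cost = 2·(Q*/2)H = Q*·H.
Minimum total = √(2DSH) = √(2 × 40,320 × 254 × 6.71) ≈ 11723.394.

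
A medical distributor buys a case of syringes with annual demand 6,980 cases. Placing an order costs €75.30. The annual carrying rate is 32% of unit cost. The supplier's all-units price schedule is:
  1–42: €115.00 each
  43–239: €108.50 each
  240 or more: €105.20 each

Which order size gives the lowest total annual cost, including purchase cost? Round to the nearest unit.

Holding cost per unit per year at price C is H = 0.32·C.
For each price level, check whether its EOQ is feasible; otherwise the best quantity at that price is the breakpoint.
Tier 1 (€115.00): EOQ = 169.0 exceeds tier's upper bound 42, so this tier is dominated.
EOQ at €108.50 = 174.0 (feasible in tier 2): TC = 6,980×€108.50 + (6,980/174.0)×75.3 + (174.0/2)×0.32×€108.50 = €763,371.30.
EOQ at €105.20 = 176.7 < 240, so use break Q=240: TC = 6,980×€105.20 + (6,980/240.0)×75.3 + (240.0/2)×0.32×€105.20 = €740,525.66.
Lowest total cost is €740,525.66 at Q = 240.0.

Q* ≈ 240 cases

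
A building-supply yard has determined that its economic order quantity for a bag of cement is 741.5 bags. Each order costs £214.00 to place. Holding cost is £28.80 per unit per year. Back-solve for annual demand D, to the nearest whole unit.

Squaring Q* = √(2DS/H) gives Q*² = 2DS/H.
From Q* = √(2DS/H): D = Q*²H / (2S) = 741.5² × 28.8 / (2 × 214) = 36997.385.

D ≈ 36,997 bags per year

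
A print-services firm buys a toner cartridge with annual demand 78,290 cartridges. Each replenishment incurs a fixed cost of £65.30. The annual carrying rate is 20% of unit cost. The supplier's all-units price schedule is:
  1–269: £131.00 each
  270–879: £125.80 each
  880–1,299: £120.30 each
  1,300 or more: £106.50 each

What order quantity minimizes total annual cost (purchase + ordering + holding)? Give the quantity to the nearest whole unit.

Holding cost per unit per year at price C is H = 0.20·C.
Candidates are each tier's EOQ (if it falls in that tier) and each price-break quantity.
Tier 1 (£131.00): EOQ = 624.7 exceeds tier's upper bound 269, so this tier is dominated.
EOQ at £125.80 = 637.5 (feasible in tier 2): TC = 78,290×£125.80 + (78,290/637.5)×65.3 + (637.5/2)×0.20×£125.80 = £9,864,921.10.
EOQ at £120.30 = 651.9 < 880, so use break Q=880: TC = 78,290×£120.30 + (78,290/880.0)×65.3 + (880.0/2)×0.20×£120.30 = £9,434,682.87.
EOQ at £106.50 = 692.8 < 1300, so use break Q=1300: TC = 78,290×£106.50 + (78,290/1300.0)×65.3 + (1300.0/2)×0.20×£106.50 = £8,355,662.57.
Lowest total cost is £8,355,662.57 at Q = 1300.0.

Q* ≈ 1,300 cartridges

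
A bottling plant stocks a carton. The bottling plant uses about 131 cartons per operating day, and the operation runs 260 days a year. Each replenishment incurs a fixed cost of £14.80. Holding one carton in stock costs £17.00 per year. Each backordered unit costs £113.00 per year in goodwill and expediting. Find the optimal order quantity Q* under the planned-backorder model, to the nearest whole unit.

Annual demand D = 131 × 260 = 34,060.
With planned backorders, Q* = √(2DS/H) · √((H+B)/B).
√(2DS/H) = √(2 × 34,060 × 14.8 / 17) = 243.525.
√((H+B)/B) = √((17+113)/113) = 1.0726.
Q* ≈ 261.202.

Q* ≈ 261 cartons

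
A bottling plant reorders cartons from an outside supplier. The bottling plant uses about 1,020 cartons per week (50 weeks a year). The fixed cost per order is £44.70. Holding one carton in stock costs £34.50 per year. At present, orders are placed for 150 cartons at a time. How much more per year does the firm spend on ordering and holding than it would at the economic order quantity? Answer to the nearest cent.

Annual demand D = 1,020 × 50 = 51,000.
EOQ = √(2DS/H) = √(2 × 51,000 × 44.7 / 34.5) ≈ 363.53.
Cost at Q* = (D/Q*)S + (Q*/2)H = √(2DSH) ≈ £12,541.90.
Cost at Q = 150: (51,000/150)×44.7 + (150/2)×34.5 = £15,198.00 + £2,587.50 = £17,785.50.
Excess = £17,785.50 − £12,541.90 = £5,243.60.

Extra cost ≈ £5,243.60 per year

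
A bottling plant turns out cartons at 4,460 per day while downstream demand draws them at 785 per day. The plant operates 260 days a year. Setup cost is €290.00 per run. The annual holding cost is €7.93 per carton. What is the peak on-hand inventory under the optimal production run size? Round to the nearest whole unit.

Annual demand D = 785 × 260 = 204,100.
Production build-up factor (1 − d/p) = 1 − 785/4,460 = 0.8240.
Q* = √(2DS / (H(1 − d/p))) = √(2 × 204,100 × 290 / (7.93 × 0.8240)).
= √(118,378,000 / 6.5342) ≈ 4256.353.
Maximum inventory = Q*(1 − d/p) = 4256.353 × 0.8240 ≈ 3507.197.

I_max ≈ 3,507 cartons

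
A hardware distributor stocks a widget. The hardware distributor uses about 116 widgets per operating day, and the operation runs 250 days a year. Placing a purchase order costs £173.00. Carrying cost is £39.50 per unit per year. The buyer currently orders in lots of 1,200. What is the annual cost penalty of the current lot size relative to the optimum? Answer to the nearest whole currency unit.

Annual demand D = 116 × 250 = 29,000.
EOQ = √(2DS/H) = √(2 × 29,000 × 173 / 39.5) ≈ 504.01.
Cost at Q* = (D/Q*)S + (Q*/2)H = √(2DSH) ≈ £19,908.37.
Cost at Q = 1,200: (29,000/1,200)×173 + (1,200/2)×39.5 = £4,180.83 + £23,700.00 = £27,880.83.
Excess = £27,880.83 − £19,908.37 = £7,972.47.

Extra cost ≈ £7,972 per year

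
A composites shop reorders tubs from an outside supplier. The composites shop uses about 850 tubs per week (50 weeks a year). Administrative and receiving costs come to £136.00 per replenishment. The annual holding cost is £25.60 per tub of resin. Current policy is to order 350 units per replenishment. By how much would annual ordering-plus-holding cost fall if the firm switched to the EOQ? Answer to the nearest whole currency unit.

Annual demand D = 850 × 50 = 42,500.
EOQ = √(2DS/H) = √(2 × 42,500 × 136 / 25.6) ≈ 671.98.
Cost at Q* = (D/Q*)S + (Q*/2)H = √(2DSH) ≈ £17,202.79.
Cost at Q = 350: (42,500/350)×136 + (350/2)×25.6 = £16,514.29 + £4,480.00 = £20,994.29.
Excess = £20,994.29 − £17,202.79 = £3,791.50.

Extra cost ≈ £3,791 per year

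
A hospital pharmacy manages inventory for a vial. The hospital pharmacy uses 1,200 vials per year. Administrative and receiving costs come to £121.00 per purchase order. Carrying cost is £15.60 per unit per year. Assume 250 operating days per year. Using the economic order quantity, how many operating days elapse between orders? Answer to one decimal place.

EOQ = √(2DS/H) = √(2 × 1,200 × 121 / 15.6) ≈ 136.44.
Cycle time = Q*/D × 250 = 136.44 / 1,200 × 250 ≈ 28.425 days.

T ≈ 28.4 days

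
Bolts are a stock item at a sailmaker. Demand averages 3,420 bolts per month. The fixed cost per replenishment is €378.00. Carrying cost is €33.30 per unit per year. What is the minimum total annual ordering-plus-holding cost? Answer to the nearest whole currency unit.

TC* ≈ €32,143

Annual demand D = 3,420 × 12 = 41,040.
The optimal lot size = √(2DS/H) = √(2 × 41,040 × 378 / 33.3) ≈ 965.26.
At the optimum the two cost components are equal, so total cost = 2·(Q*/2)H = Q*·H.
Minimum total = √(2DSH) = √(2 × 41,040 × 378 × 33.3) ≈ 32143.021.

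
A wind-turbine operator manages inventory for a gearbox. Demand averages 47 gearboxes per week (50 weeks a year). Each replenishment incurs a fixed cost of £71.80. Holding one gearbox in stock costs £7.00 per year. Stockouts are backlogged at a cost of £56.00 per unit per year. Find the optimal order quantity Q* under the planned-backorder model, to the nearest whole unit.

Annual demand D = 47 × 50 = 2,350.
With planned backorders, Q* = √(2DS/H) · √((H+B)/B).
√(2DS/H) = √(2 × 2,350 × 71.8 / 7) = 219.565.
√((H+B)/B) = √((7+56)/56) = 1.0607.
Q* ≈ 232.883.

Q* ≈ 233 gearboxes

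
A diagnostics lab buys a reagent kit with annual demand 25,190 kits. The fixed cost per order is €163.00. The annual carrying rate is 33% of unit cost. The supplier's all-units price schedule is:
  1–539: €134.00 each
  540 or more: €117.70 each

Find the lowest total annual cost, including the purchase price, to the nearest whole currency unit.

Holding cost per unit per year at price C is H = 0.33·C.
For each price level, check whether its EOQ is feasible; otherwise the best quantity at that price is the breakpoint.
EOQ at €134.00 = 430.9 (feasible in tier 1): TC = 25,190×€134.00 + (25,190/430.9)×163 + (430.9/2)×0.33×€134.00 = €3,394,516.02.
EOQ at €117.70 = 459.8 < 540, so use break Q=540: TC = 25,190×€117.70 + (25,190/540.0)×163 + (540.0/2)×0.33×€117.70 = €2,982,953.72.
Lowest total cost among the candidates is at Q = 540.0.

TC* ≈ €2,982,954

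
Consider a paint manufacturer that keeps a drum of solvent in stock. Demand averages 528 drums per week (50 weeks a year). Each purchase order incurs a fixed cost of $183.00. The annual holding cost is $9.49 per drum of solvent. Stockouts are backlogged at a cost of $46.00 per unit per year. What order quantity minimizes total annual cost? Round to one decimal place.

Q* ≈ 1,108.3 drums

Annual demand D = 528 × 50 = 26,400.
With planned backorders, Q* = √(2DS/H) · √((H+B)/B).
√(2DS/H) = √(2 × 26,400 × 183 / 9.49) = 1009.042.
√((H+B)/B) = √((9.49+46)/46) = 1.0983.
Q* ≈ 1108.250.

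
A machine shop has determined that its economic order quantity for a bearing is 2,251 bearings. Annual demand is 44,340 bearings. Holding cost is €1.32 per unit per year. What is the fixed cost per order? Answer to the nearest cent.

S ≈ €75.42

Invert the EOQ relation Q*² = 2DS/H.
From Q* = √(2DS/H): S = Q*²H / (2D) = 2,251² × 1.32 / (2 × 44,340) = 75.4222.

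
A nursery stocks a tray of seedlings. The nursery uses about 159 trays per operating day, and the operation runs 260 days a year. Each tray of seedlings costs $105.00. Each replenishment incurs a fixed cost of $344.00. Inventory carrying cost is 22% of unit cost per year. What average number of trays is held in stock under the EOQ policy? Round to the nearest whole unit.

Average inventory ≈ 555 trays

Annual demand D = 159 × 260 = 41,340.
Holding cost H = 0.22 × $105.00 = $23.1000 per unit per year.
EOQ = √(2DS/H) = √(2 × 41,340 × 344 / 23.1) ≈ 1109.62.
Average inventory = Q*/2 ≈ 1109.62 / 2 = 554.809.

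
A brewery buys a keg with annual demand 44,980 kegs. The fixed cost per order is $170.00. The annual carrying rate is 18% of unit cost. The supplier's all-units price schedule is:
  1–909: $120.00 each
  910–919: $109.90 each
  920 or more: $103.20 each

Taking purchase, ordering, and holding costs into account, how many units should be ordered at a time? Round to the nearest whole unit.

Q* ≈ 920 kegs

Holding cost per unit per year at price C is H = 0.18·C.
For each price level, check whether its EOQ is feasible; otherwise the best quantity at that price is the breakpoint.
EOQ at $120.00 = 841.4 (feasible in tier 1): TC = 44,980×$120.00 + (44,980/841.4)×170 + (841.4/2)×0.18×$120.00 = $5,415,775.07.
EOQ at $109.90 = 879.3 < 910, so use break Q=910: TC = 44,980×$109.90 + (44,980/910.0)×170 + (910.0/2)×0.18×$109.90 = $4,960,705.67.
EOQ at $103.20 = 907.3 < 920, so use break Q=920: TC = 44,980×$103.20 + (44,980/920.0)×170 + (920.0/2)×0.18×$103.20 = $4,658,792.48.
Lowest total cost is $4,658,792.48 at Q = 920.0.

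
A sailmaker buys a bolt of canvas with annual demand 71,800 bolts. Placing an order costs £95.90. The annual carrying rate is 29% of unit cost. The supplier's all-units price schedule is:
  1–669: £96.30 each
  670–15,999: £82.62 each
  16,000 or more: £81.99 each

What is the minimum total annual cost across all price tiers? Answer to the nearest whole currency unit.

TC* ≈ £5,950,281

Holding cost per unit per year at price C is H = 0.29·C.
Candidates are each tier's EOQ (if it falls in that tier) and each price-break quantity.
Tier 1 (£96.30): EOQ = 702.2 exceeds tier's upper bound 669, so this tier is dominated.
EOQ at £82.62 = 758.1 (feasible in tier 2): TC = 71,800×£82.62 + (71,800/758.1)×95.9 + (758.1/2)×0.29×£82.62 = £5,950,280.70.
EOQ at £81.99 = 761.0 < 16000, so use break Q=16000: TC = 71,800×£81.99 + (71,800/16000.0)×95.9 + (16000.0/2)×0.29×£81.99 = £6,077,529.15.
Lowest total cost among the candidates is at Q = 758.1.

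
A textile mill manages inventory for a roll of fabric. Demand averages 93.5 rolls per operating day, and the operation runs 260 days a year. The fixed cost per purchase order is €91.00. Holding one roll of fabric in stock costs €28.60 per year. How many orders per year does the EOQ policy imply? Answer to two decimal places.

Annual demand D = 93.5 × 260 = 24,310.
The optimal lot size = √(2DS/H) = √(2 × 24,310 × 91 / 28.6) ≈ 393.32.
Orders per year = D / Q* = 24,310 / 393.32 ≈ 61.807.

N ≈ 61.81 orders per year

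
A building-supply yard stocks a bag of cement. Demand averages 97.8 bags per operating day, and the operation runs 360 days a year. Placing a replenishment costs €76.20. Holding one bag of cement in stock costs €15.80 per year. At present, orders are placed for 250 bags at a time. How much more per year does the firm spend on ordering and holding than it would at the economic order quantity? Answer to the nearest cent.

Annual demand D = 97.8 × 360 = 35,208.
EOQ = √(2DS/H) = √(2 × 35,208 × 76.2 / 15.8) ≈ 582.75.
Cost at Q* = (D/Q*)S + (Q*/2)H = √(2DSH) ≈ €9,207.50.
Cost at Q = 250: (35,208/250)×76.2 + (250/2)×15.8 = €10,731.40 + €1,975.00 = €12,706.40.
Excess = €12,706.40 − €9,207.50 = €3,498.90.

Extra cost ≈ €3,498.90 per year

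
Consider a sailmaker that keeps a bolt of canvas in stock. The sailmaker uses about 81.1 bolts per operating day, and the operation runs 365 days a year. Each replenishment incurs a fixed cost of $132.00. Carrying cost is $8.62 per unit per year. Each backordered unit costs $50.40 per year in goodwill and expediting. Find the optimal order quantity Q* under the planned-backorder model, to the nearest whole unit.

Q* ≈ 1,030 bolts

Annual demand D = 81.1 × 365 = 29,601.5.
With planned backorders, Q* = √(2DS/H) · √((H+B)/B).
√(2DS/H) = √(2 × 29,601.5 × 132 / 8.62) = 952.150.
√((H+B)/B) = √((8.62+50.4)/50.4) = 1.0821.
Q* ≈ 1030.361.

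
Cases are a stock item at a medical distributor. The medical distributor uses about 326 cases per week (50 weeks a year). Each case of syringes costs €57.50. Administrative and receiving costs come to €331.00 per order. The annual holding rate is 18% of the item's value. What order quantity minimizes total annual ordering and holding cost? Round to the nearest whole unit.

Annual demand D = 326 × 50 = 16,300.
Holding cost H = 0.18 × €57.50 = €10.3500 per unit per year.
EOQ = √(2DS / H) = √(2 × 16,300 × 331 / 10.35).
= √(10,790,600 / 10.35) = √1,042,570.0483 ≈ 1021.063.

Q* ≈ 1,021 cases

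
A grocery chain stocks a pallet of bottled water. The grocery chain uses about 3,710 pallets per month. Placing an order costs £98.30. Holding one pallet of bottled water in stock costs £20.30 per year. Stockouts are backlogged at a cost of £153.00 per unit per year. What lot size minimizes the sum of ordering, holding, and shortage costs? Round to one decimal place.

Q* ≈ 698.8 pallets

Annual demand D = 3,710 × 12 = 44,520.
With planned backorders, Q* = √(2DS/H) · √((H+B)/B).
√(2DS/H) = √(2 × 44,520 × 98.3 / 20.3) = 656.631.
√((H+B)/B) = √((20.3+153)/153) = 1.0643.
Q* ≈ 698.835.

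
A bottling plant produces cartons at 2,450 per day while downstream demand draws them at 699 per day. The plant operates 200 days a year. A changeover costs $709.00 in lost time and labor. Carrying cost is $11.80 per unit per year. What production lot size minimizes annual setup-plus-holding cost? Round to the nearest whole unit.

Annual demand D = 699 × 200 = 139,800.
Production build-up factor (1 − d/p) = 1 − 699/2,450 = 0.7147.
Q* = √(2DS / (H(1 − d/p))) = √(2 × 139,800 × 709 / (11.8 × 0.7147)).
= √(198,236,400 / 8.4334) ≈ 4848.313.

Q* ≈ 4,848 cartons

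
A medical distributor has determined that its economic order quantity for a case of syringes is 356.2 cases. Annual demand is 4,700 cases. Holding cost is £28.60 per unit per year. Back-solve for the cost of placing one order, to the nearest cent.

S ≈ £386.03

The basic EOQ model gives Q* = √(2DS/H); rearrange for the unknown.
From Q* = √(2DS/H): S = Q*²H / (2D) = 356.2² × 28.6 / (2 × 4,700) = 386.0344.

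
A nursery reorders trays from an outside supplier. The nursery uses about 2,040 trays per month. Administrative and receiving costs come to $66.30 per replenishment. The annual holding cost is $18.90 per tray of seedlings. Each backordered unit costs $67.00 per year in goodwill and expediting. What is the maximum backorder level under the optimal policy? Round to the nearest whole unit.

Annual demand D = 2,040 × 12 = 24,480.
With planned backorders, Q* = √(2DS/H) · √((H+B)/B).
√(2DS/H) = √(2 × 24,480 × 66.3 / 18.9) = 414.426.
√((H+B)/B) = √((18.9+67)/67) = 1.1323.
Q* ≈ 469.252.
S* = Q* · H/(H+B) = 469.252 × 18.9/85.9 ≈ 103.246.

S* ≈ 103 trays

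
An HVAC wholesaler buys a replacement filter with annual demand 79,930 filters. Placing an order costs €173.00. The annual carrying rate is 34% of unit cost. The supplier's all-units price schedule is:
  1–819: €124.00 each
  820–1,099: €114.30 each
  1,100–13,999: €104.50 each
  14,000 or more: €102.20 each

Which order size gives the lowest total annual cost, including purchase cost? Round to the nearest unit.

Holding cost per unit per year at price C is H = 0.34·C.
Evaluate total cost at each tier's feasible EOQ or, if the EOQ is below the tier, at the tier's minimum quantity.
EOQ at €124.00 = 809.9 (feasible in tier 1): TC = 79,930×€124.00 + (79,930/809.9)×173 + (809.9/2)×0.34×€124.00 = €9,945,466.27.
EOQ at €114.30 = 843.6 (feasible in tier 2): TC = 79,930×€114.30 + (79,930/843.6)×173 + (843.6/2)×0.34×€114.30 = €9,168,782.52.
EOQ at €104.50 = 882.3 < 1100, so use break Q=1100: TC = 79,930×€104.50 + (79,930/1100.0)×173 + (1100.0/2)×0.34×€104.50 = €8,384,797.31.
EOQ at €102.20 = 892.1 < 14000, so use break Q=14000: TC = 79,930×€102.20 + (79,930/14000.0)×173 + (14000.0/2)×0.34×€102.20 = €8,413,069.71.
Lowest total cost is €8,384,797.31 at Q = 1100.0.

Q* ≈ 1,100 filters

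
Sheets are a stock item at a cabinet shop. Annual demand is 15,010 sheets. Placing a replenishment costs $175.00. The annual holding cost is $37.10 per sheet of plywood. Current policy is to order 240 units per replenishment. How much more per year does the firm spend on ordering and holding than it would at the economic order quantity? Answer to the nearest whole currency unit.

EOQ = √(2DS/H) = √(2 × 15,010 × 175 / 37.1) ≈ 376.30.
Cost at Q* = (D/Q*)S + (Q*/2)H = √(2DSH) ≈ $13,960.83.
Cost at Q = 240: (15,010/240)×175 + (240/2)×37.1 = $10,944.79 + $4,452.00 = $15,396.79.
Excess = $15,396.79 − $13,960.83 = $1,435.96.

Extra cost ≈ $1,436 per year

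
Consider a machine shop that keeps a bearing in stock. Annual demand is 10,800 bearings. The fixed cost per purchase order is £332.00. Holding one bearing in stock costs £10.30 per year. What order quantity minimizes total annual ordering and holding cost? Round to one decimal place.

EOQ = √(2DS / H) = √(2 × 10,800 × 332 / 10.3).
= √(7,171,200 / 10.3) = √696,233.0097 ≈ 834.406.

Q* ≈ 834.4 bearings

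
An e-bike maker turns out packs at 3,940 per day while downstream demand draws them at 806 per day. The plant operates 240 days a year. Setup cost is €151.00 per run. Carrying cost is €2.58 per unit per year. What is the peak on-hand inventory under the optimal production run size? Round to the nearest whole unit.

I_max ≈ 4,244 packs

Annual demand D = 806 × 240 = 193,440.
Production build-up factor (1 − d/p) = 1 − 806/3,940 = 0.7954.
Q* = √(2DS / (H(1 − d/p))) = √(2 × 193,440 × 151 / (2.58 × 0.7954)).
= √(58,418,880 / 2.0522) ≈ 5335.380.
Maximum inventory = Q*(1 − d/p) = 5335.380 × 0.7954 ≈ 4243.929.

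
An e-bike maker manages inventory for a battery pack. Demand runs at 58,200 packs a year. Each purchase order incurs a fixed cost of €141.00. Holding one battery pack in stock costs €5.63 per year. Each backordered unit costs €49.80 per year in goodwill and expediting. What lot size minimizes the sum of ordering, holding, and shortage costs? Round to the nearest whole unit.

Q* ≈ 1,801 packs

With planned backorders, Q* = √(2DS/H) · √((H+B)/B).
√(2DS/H) = √(2 × 58,200 × 141 / 5.63) = 1707.387.
√((H+B)/B) = √((5.63+49.8)/49.8) = 1.0550.
Q* ≈ 1801.315.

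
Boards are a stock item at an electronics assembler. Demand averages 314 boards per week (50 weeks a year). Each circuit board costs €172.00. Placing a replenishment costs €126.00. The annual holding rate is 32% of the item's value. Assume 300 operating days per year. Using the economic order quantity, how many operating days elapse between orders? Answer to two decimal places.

Annual demand D = 314 × 50 = 15,700.
Holding cost H = 0.32 × €172.00 = €55.0400 per unit per year.
The optimal lot size = √(2DS/H) = √(2 × 15,700 × 126 / 55.04) ≈ 268.11.
Cycle time = Q*/D × 300 = 268.11 / 15,700 × 300 ≈ 5.123 days.

T ≈ 5.12 days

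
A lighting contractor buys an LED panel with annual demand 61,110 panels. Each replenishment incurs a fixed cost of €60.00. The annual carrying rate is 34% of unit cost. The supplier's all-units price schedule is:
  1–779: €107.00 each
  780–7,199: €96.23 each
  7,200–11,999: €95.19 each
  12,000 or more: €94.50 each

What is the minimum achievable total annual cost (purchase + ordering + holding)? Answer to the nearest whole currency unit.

TC* ≈ €5,898,076

Holding cost per unit per year at price C is H = 0.34·C.
Candidates are each tier's EOQ (if it falls in that tier) and each price-break quantity.
EOQ at €107.00 = 449.0 (feasible in tier 1): TC = 61,110×€107.00 + (61,110/449.0)×60 + (449.0/2)×0.34×€107.00 = €6,555,103.46.
EOQ at €96.23 = 473.4 < 780, so use break Q=780: TC = 61,110×€96.23 + (61,110/780.0)×60 + (780.0/2)×0.34×€96.23 = €5,898,076.17.
EOQ at €95.19 = 476.0 < 7200, so use break Q=7200: TC = 61,110×€95.19 + (61,110/7200.0)×60 + (7200.0/2)×0.34×€95.19 = €5,934,082.71.
EOQ at €94.50 = 477.7 < 12000, so use break Q=12000: TC = 61,110×€94.50 + (61,110/12000.0)×60 + (12000.0/2)×0.34×€94.50 = €5,967,980.55.
Lowest total cost among the candidates is at Q = 780.0.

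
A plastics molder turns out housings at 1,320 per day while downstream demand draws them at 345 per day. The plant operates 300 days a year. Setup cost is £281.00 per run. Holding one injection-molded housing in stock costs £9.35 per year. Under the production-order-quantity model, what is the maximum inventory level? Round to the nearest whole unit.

I_max ≈ 2,144 housings

Annual demand D = 345 × 300 = 103,500.
Production build-up factor (1 − d/p) = 1 − 345/1,320 = 0.7386.
Q* = √(2DS / (H(1 − d/p))) = √(2 × 103,500 × 281 / (9.35 × 0.7386)).
= √(58,167,000 / 6.9062) ≈ 2902.132.
Maximum inventory = Q*(1 − d/p) = 2902.132 × 0.7386 ≈ 2143.620.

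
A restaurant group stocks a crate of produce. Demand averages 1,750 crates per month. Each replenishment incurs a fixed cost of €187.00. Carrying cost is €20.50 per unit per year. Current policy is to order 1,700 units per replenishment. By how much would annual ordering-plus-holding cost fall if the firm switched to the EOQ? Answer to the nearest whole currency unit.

Annual demand D = 1,750 × 12 = 21,000.
EOQ = √(2DS/H) = √(2 × 21,000 × 187 / 20.5) ≈ 618.97.
Cost at Q* = (D/Q*)S + (Q*/2)H = √(2DSH) ≈ €12,688.85.
Cost at Q = 1,700: (21,000/1,700)×187 + (1,700/2)×20.5 = €2,310.00 + €17,425.00 = €19,735.00.
Excess = €19,735.00 − €12,688.85 = €7,046.15.

Extra cost ≈ €7,046 per year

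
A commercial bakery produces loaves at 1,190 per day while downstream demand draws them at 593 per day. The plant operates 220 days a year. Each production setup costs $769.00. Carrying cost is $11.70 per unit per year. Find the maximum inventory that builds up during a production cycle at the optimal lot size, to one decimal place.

Annual demand D = 593 × 220 = 130,460.
Production build-up factor (1 − d/p) = 1 − 593/1,190 = 0.5017.
Q* = √(2DS / (H(1 − d/p))) = √(2 × 130,460 × 769 / (11.7 × 0.5017)).
= √(200,647,480 / 5.8697) ≈ 5846.692.
Maximum inventory = Q*(1 − d/p) = 5846.692 × 0.5017 ≈ 2933.173.

I_max ≈ 2,933.2 loaves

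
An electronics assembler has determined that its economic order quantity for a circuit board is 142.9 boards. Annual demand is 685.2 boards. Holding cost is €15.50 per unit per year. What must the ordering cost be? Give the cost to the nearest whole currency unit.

S ≈ €231

Squaring Q* = √(2DS/H) gives Q*² = 2DS/H.
From Q* = √(2DS/H): S = Q*²H / (2D) = 142.9² × 15.5 / (2 × 685.2) = 230.9664.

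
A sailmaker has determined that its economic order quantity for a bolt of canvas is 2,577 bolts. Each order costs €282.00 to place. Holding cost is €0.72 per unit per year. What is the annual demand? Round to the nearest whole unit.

D ≈ 8,478 bolts per year

Squaring Q* = √(2DS/H) gives Q*² = 2DS/H.
From Q* = √(2DS/H): D = Q*²H / (2S) = 2,577² × 0.72 / (2 × 282) = 8477.782.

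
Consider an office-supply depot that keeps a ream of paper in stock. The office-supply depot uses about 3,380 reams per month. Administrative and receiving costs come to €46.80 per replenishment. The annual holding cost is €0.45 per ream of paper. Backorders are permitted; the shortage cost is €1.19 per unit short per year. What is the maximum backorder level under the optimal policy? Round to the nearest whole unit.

Annual demand D = 3,380 × 12 = 40,560.
With planned backorders, Q* = √(2DS/H) · √((H+B)/B).
√(2DS/H) = √(2 × 40,560 × 46.8 / 0.45) = 2904.562.
√((H+B)/B) = √((0.45+1.19)/1.19) = 1.1739.
Q* ≈ 3409.801.
S* = Q* · H/(H+B) = 3409.801 × 0.45/1.64 ≈ 935.616.

S* ≈ 936 reams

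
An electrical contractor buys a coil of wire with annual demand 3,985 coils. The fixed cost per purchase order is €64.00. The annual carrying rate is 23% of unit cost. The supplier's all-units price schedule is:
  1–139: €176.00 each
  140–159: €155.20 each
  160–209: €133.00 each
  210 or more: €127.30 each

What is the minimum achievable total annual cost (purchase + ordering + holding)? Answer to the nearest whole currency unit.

Holding cost per unit per year at price C is H = 0.23·C.
Evaluate total cost at each tier's feasible EOQ or, if the EOQ is below the tier, at the tier's minimum quantity.
EOQ at €176.00 = 112.3 (feasible in tier 1): TC = 3,985×€176.00 + (3,985/112.3)×64 + (112.3/2)×0.23×€176.00 = €705,904.01.
EOQ at €155.20 = 119.5 < 140, so use break Q=140: TC = 3,985×€155.20 + (3,985/140.0)×64 + (140.0/2)×0.23×€155.20 = €622,792.43.
EOQ at €133.00 = 129.1 < 160, so use break Q=160: TC = 3,985×€133.00 + (3,985/160.0)×64 + (160.0/2)×0.23×€133.00 = €534,046.20.
EOQ at €127.30 = 132.0 < 210, so use break Q=210: TC = 3,985×€127.30 + (3,985/210.0)×64 + (210.0/2)×0.23×€127.30 = €511,579.27.
Lowest total cost among the candidates is at Q = 210.0.

TC* ≈ €511,579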